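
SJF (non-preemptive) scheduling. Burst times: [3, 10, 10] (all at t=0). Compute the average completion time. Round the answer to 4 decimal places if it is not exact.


SJF order (ascending): [3, 10, 10]
Completion times:
  Job 1: burst=3, C=3
  Job 2: burst=10, C=13
  Job 3: burst=10, C=23
Average completion = 39/3 = 13.0

13.0


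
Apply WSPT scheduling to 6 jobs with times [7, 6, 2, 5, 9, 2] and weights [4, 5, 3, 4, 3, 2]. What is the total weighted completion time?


Compute p/w ratios and sort ascending (WSPT): [(2, 3), (2, 2), (6, 5), (5, 4), (7, 4), (9, 3)]
Compute weighted completion times:
  Job (p=2,w=3): C=2, w*C=3*2=6
  Job (p=2,w=2): C=4, w*C=2*4=8
  Job (p=6,w=5): C=10, w*C=5*10=50
  Job (p=5,w=4): C=15, w*C=4*15=60
  Job (p=7,w=4): C=22, w*C=4*22=88
  Job (p=9,w=3): C=31, w*C=3*31=93
Total weighted completion time = 305

305


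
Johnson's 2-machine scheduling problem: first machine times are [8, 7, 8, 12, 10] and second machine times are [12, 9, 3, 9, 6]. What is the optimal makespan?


Apply Johnson's rule:
  Group 1 (a <= b): [(2, 7, 9), (1, 8, 12)]
  Group 2 (a > b): [(4, 12, 9), (5, 10, 6), (3, 8, 3)]
Optimal job order: [2, 1, 4, 5, 3]
Schedule:
  Job 2: M1 done at 7, M2 done at 16
  Job 1: M1 done at 15, M2 done at 28
  Job 4: M1 done at 27, M2 done at 37
  Job 5: M1 done at 37, M2 done at 43
  Job 3: M1 done at 45, M2 done at 48
Makespan = 48

48


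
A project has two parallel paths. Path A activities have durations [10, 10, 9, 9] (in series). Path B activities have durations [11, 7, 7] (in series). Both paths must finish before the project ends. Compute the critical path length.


Path A total = 10 + 10 + 9 + 9 = 38
Path B total = 11 + 7 + 7 = 25
Critical path = longest path = max(38, 25) = 38

38


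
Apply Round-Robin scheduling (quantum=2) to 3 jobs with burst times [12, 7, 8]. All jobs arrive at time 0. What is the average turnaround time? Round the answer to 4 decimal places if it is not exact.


Time quantum = 2
Execution trace:
  J1 runs 2 units, time = 2
  J2 runs 2 units, time = 4
  J3 runs 2 units, time = 6
  J1 runs 2 units, time = 8
  J2 runs 2 units, time = 10
  J3 runs 2 units, time = 12
  J1 runs 2 units, time = 14
  J2 runs 2 units, time = 16
  J3 runs 2 units, time = 18
  J1 runs 2 units, time = 20
  J2 runs 1 units, time = 21
  J3 runs 2 units, time = 23
  J1 runs 2 units, time = 25
  J1 runs 2 units, time = 27
Finish times: [27, 21, 23]
Average turnaround = 71/3 = 23.6667

23.6667


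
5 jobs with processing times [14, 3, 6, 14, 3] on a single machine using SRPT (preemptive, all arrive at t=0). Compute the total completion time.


Since all jobs arrive at t=0, SRPT equals SPT ordering.
SPT order: [3, 3, 6, 14, 14]
Completion times:
  Job 1: p=3, C=3
  Job 2: p=3, C=6
  Job 3: p=6, C=12
  Job 4: p=14, C=26
  Job 5: p=14, C=40
Total completion time = 3 + 6 + 12 + 26 + 40 = 87

87


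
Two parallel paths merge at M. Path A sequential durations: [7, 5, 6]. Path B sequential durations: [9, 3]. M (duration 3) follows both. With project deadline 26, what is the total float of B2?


Forward pass: ES(B2) = sum of predecessors on chain B = 9
EF = ES + duration = 9 + 3 = 12
Backward pass: LF(M) = deadline = 26; LS(M) = 26 - 3 = 23
LF(B2) = LS(M) - sum(successors on chain B) = 23 - 0 = 23
LS = LF - duration = 23 - 3 = 20
Total float = LS - ES = 20 - 9 = 11

11


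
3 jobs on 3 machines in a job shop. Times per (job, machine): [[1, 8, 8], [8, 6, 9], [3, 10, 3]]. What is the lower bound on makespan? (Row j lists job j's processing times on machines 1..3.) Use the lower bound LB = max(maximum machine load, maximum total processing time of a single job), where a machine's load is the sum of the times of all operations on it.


Machine loads:
  Machine 1: 1 + 8 + 3 = 12
  Machine 2: 8 + 6 + 10 = 24
  Machine 3: 8 + 9 + 3 = 20
Max machine load = 24
Job totals:
  Job 1: 17
  Job 2: 23
  Job 3: 16
Max job total = 23
Lower bound = max(24, 23) = 24

24


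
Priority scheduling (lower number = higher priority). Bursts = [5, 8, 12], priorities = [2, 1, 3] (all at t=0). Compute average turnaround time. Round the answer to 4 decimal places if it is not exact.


Sort by priority (ascending = highest first):
Order: [(1, 8), (2, 5), (3, 12)]
Completion times:
  Priority 1, burst=8, C=8
  Priority 2, burst=5, C=13
  Priority 3, burst=12, C=25
Average turnaround = 46/3 = 15.3333

15.3333


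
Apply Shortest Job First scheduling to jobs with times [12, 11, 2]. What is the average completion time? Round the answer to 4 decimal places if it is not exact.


SJF order (ascending): [2, 11, 12]
Completion times:
  Job 1: burst=2, C=2
  Job 2: burst=11, C=13
  Job 3: burst=12, C=25
Average completion = 40/3 = 13.3333

13.3333


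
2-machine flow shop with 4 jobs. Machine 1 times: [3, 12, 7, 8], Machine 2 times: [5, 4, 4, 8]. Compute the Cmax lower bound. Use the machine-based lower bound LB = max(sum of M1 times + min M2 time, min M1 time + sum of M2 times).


LB1 = sum(M1 times) + min(M2 times) = 30 + 4 = 34
LB2 = min(M1 times) + sum(M2 times) = 3 + 21 = 24
Lower bound = max(LB1, LB2) = max(34, 24) = 34

34


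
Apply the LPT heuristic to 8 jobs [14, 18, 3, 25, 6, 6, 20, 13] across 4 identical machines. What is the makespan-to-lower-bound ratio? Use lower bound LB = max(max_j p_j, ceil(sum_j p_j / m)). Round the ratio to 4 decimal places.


LPT order: [25, 20, 18, 14, 13, 6, 6, 3]
Machine loads after assignment: [25, 26, 27, 27]
LPT makespan = 27
Lower bound = max(max_job, ceil(total/4)) = max(25, 27) = 27
Ratio = 27 / 27 = 1.0

1.0


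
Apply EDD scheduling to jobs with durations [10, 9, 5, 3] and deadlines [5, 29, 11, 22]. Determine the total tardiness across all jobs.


Sort by due date (EDD order): [(10, 5), (5, 11), (3, 22), (9, 29)]
Compute completion times and tardiness:
  Job 1: p=10, d=5, C=10, tardiness=max(0,10-5)=5
  Job 2: p=5, d=11, C=15, tardiness=max(0,15-11)=4
  Job 3: p=3, d=22, C=18, tardiness=max(0,18-22)=0
  Job 4: p=9, d=29, C=27, tardiness=max(0,27-29)=0
Total tardiness = 9

9


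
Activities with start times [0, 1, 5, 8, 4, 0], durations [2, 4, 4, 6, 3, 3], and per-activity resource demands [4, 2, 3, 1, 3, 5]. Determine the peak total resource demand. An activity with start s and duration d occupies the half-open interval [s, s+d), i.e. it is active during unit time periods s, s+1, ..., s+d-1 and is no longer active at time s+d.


Each activity i is active on [start_i, start_i + duration_i).
Compute total resource usage per time slot:
  t=0: active resources = [4, 5], total = 9
  t=1: active resources = [4, 2, 5], total = 11
  t=2: active resources = [2, 5], total = 7
  t=3: active resources = [2], total = 2
  t=4: active resources = [2, 3], total = 5
  t=5: active resources = [3, 3], total = 6
  t=6: active resources = [3, 3], total = 6
  t=7: active resources = [3], total = 3
  t=8: active resources = [3, 1], total = 4
  t=9: active resources = [1], total = 1
  t=10: active resources = [1], total = 1
  t=11: active resources = [1], total = 1
  t=12: active resources = [1], total = 1
  t=13: active resources = [1], total = 1
Peak resource demand = 11

11


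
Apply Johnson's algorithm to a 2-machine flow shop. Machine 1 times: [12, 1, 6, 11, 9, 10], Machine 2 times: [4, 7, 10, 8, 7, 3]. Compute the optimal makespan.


Apply Johnson's rule:
  Group 1 (a <= b): [(2, 1, 7), (3, 6, 10)]
  Group 2 (a > b): [(4, 11, 8), (5, 9, 7), (1, 12, 4), (6, 10, 3)]
Optimal job order: [2, 3, 4, 5, 1, 6]
Schedule:
  Job 2: M1 done at 1, M2 done at 8
  Job 3: M1 done at 7, M2 done at 18
  Job 4: M1 done at 18, M2 done at 26
  Job 5: M1 done at 27, M2 done at 34
  Job 1: M1 done at 39, M2 done at 43
  Job 6: M1 done at 49, M2 done at 52
Makespan = 52

52


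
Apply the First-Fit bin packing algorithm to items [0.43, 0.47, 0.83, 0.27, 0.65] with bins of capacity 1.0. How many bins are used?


Place items sequentially using First-Fit:
  Item 0.43 -> new Bin 1
  Item 0.47 -> Bin 1 (now 0.9)
  Item 0.83 -> new Bin 2
  Item 0.27 -> new Bin 3
  Item 0.65 -> Bin 3 (now 0.92)
Total bins used = 3

3


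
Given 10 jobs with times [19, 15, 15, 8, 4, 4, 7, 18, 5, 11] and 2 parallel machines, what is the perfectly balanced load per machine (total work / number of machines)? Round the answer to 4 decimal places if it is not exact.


Total processing time = 19 + 15 + 15 + 8 + 4 + 4 + 7 + 18 + 5 + 11 = 106
Number of machines = 2
Ideal balanced load = 106 / 2 = 53.0

53.0


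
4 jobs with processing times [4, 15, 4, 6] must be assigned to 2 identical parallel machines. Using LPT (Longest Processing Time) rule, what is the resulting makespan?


Sort jobs in decreasing order (LPT): [15, 6, 4, 4]
Assign each job to the least loaded machine:
  Machine 1: jobs [15], load = 15
  Machine 2: jobs [6, 4, 4], load = 14
Makespan = max load = 15

15


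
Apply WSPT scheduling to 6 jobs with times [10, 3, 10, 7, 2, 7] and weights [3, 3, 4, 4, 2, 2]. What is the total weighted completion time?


Compute p/w ratios and sort ascending (WSPT): [(3, 3), (2, 2), (7, 4), (10, 4), (10, 3), (7, 2)]
Compute weighted completion times:
  Job (p=3,w=3): C=3, w*C=3*3=9
  Job (p=2,w=2): C=5, w*C=2*5=10
  Job (p=7,w=4): C=12, w*C=4*12=48
  Job (p=10,w=4): C=22, w*C=4*22=88
  Job (p=10,w=3): C=32, w*C=3*32=96
  Job (p=7,w=2): C=39, w*C=2*39=78
Total weighted completion time = 329

329


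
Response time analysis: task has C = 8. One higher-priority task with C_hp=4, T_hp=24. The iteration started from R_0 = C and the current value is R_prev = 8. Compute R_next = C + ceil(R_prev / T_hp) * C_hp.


R_next = C + ceil(R_prev / T_hp) * C_hp
ceil(8 / 24) = ceil(0.3333) = 1
Interference = 1 * 4 = 4
R_next = 8 + 4 = 12

12


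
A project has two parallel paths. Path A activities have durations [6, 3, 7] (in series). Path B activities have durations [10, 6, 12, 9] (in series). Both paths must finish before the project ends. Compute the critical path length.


Path A total = 6 + 3 + 7 = 16
Path B total = 10 + 6 + 12 + 9 = 37
Critical path = longest path = max(16, 37) = 37

37


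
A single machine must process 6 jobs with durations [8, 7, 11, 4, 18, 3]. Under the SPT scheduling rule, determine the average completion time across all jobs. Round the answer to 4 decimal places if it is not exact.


Sort jobs by processing time (SPT order): [3, 4, 7, 8, 11, 18]
Compute completion times sequentially:
  Job 1: processing = 3, completes at 3
  Job 2: processing = 4, completes at 7
  Job 3: processing = 7, completes at 14
  Job 4: processing = 8, completes at 22
  Job 5: processing = 11, completes at 33
  Job 6: processing = 18, completes at 51
Sum of completion times = 130
Average completion time = 130/6 = 21.6667

21.6667


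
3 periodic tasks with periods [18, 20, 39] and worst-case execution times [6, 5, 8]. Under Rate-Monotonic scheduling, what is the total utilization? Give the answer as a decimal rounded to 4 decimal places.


Compute individual utilizations (exact fractions):
  Task 1: C/T = 6/18 = 1/3 (approx. 0.3333)
  Task 2: C/T = 5/20 = 1/4 (approx. 0.25)
  Task 3: C/T = 8/39 (approx. 0.2051)
Total utilization U = 1/3 + 1/4 + 8/39 = 41/52
Rounded to 4 decimal places: U = 0.7885
RM (Liu & Layland) bound for 3 tasks = 0.779763; compare with U = 41/52 (approx. 0.788462)
bound < U <= 1, so the RM sufficient condition is not met (inconclusive; an exact test such as response-time analysis is needed).

0.7885


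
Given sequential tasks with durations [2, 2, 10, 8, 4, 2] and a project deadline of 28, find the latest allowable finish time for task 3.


LF(activity 3) = deadline - sum of successor durations
Successors: activities 4 through 6 with durations [8, 4, 2]
Sum of successor durations = 14
LF = 28 - 14 = 14

14


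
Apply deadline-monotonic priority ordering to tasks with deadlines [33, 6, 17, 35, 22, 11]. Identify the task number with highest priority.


Sort tasks by relative deadline (ascending):
  Task 2: deadline = 6
  Task 6: deadline = 11
  Task 3: deadline = 17
  Task 5: deadline = 22
  Task 1: deadline = 33
  Task 4: deadline = 35
Priority order (highest first): [2, 6, 3, 5, 1, 4]
Highest priority task = 2

2


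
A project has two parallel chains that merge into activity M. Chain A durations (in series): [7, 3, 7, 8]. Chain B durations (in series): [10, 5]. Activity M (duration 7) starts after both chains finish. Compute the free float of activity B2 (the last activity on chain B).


ES(B2) = sum of predecessors on chain B = 10
EF(B2) = ES + duration = 10 + 5 = 15
Successor of B2 is M. ES(M) = max(sum(A), sum(B)) = max(25, 15) = 25
Free float = ES(successor) - EF(current) = 25 - 15 = 10

10


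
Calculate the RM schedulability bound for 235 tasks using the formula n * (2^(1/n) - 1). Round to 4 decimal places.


Compute 2^(1/235) = 1.0029539167
Subtract 1: 1.0029539167 - 1 = 0.0029539167
Multiply by n: 235 * 0.0029539167 = 0.6941704245
Round to 4 dp: 0.6942

0.6942


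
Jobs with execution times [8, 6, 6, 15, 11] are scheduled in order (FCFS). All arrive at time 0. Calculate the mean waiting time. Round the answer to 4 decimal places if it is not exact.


FCFS order (as given): [8, 6, 6, 15, 11]
Waiting times:
  Job 1: wait = 0
  Job 2: wait = 8
  Job 3: wait = 14
  Job 4: wait = 20
  Job 5: wait = 35
Sum of waiting times = 77
Average waiting time = 77/5 = 15.4

15.4


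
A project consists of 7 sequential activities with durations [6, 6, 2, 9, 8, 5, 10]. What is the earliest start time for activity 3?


Activity 3 starts after activities 1 through 2 complete.
Predecessor durations: [6, 6]
ES = 6 + 6 = 12

12


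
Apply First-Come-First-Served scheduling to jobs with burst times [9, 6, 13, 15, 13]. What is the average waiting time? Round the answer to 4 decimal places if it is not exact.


FCFS order (as given): [9, 6, 13, 15, 13]
Waiting times:
  Job 1: wait = 0
  Job 2: wait = 9
  Job 3: wait = 15
  Job 4: wait = 28
  Job 5: wait = 43
Sum of waiting times = 95
Average waiting time = 95/5 = 19.0

19.0


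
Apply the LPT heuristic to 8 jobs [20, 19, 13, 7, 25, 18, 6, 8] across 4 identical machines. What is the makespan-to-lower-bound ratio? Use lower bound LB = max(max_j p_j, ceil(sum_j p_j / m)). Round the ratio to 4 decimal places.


LPT order: [25, 20, 19, 18, 13, 8, 7, 6]
Machine loads after assignment: [31, 27, 27, 31]
LPT makespan = 31
Lower bound = max(max_job, ceil(total/4)) = max(25, 29) = 29
Ratio = 31 / 29 = 1.069

1.069


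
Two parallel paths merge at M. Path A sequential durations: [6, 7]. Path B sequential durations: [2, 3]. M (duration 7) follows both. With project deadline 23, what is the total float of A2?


Forward pass: ES(A2) = sum of predecessors on chain A = 6
EF = ES + duration = 6 + 7 = 13
Backward pass: LF(M) = deadline = 23; LS(M) = 23 - 7 = 16
LF(A2) = LS(M) - sum(successors on chain A) = 16 - 0 = 16
LS = LF - duration = 16 - 7 = 9
Total float = LS - ES = 9 - 6 = 3

3


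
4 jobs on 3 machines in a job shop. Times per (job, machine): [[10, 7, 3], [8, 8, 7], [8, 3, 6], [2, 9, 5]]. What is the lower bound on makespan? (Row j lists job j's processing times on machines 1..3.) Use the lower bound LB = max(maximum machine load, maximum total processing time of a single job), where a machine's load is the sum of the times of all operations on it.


Machine loads:
  Machine 1: 10 + 8 + 8 + 2 = 28
  Machine 2: 7 + 8 + 3 + 9 = 27
  Machine 3: 3 + 7 + 6 + 5 = 21
Max machine load = 28
Job totals:
  Job 1: 20
  Job 2: 23
  Job 3: 17
  Job 4: 16
Max job total = 23
Lower bound = max(28, 23) = 28

28


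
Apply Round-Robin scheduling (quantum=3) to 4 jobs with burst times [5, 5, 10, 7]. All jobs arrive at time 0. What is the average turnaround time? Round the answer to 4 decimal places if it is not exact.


Time quantum = 3
Execution trace:
  J1 runs 3 units, time = 3
  J2 runs 3 units, time = 6
  J3 runs 3 units, time = 9
  J4 runs 3 units, time = 12
  J1 runs 2 units, time = 14
  J2 runs 2 units, time = 16
  J3 runs 3 units, time = 19
  J4 runs 3 units, time = 22
  J3 runs 3 units, time = 25
  J4 runs 1 units, time = 26
  J3 runs 1 units, time = 27
Finish times: [14, 16, 27, 26]
Average turnaround = 83/4 = 20.75

20.75


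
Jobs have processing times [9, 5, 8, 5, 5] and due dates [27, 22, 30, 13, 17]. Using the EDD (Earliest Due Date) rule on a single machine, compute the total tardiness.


Sort by due date (EDD order): [(5, 13), (5, 17), (5, 22), (9, 27), (8, 30)]
Compute completion times and tardiness:
  Job 1: p=5, d=13, C=5, tardiness=max(0,5-13)=0
  Job 2: p=5, d=17, C=10, tardiness=max(0,10-17)=0
  Job 3: p=5, d=22, C=15, tardiness=max(0,15-22)=0
  Job 4: p=9, d=27, C=24, tardiness=max(0,24-27)=0
  Job 5: p=8, d=30, C=32, tardiness=max(0,32-30)=2
Total tardiness = 2

2


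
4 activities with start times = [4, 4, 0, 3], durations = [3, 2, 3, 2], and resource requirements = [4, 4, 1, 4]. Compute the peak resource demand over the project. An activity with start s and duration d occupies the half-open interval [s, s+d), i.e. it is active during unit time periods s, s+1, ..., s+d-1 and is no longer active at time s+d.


Each activity i is active on [start_i, start_i + duration_i).
Compute total resource usage per time slot:
  t=0: active resources = [1], total = 1
  t=1: active resources = [1], total = 1
  t=2: active resources = [1], total = 1
  t=3: active resources = [4], total = 4
  t=4: active resources = [4, 4, 4], total = 12
  t=5: active resources = [4, 4], total = 8
  t=6: active resources = [4], total = 4
Peak resource demand = 12

12


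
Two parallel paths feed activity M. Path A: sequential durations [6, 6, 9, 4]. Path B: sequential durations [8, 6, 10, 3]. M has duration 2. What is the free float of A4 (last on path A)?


ES(A4) = sum of predecessors on chain A = 21
EF(A4) = ES + duration = 21 + 4 = 25
Successor of A4 is M. ES(M) = max(sum(A), sum(B)) = max(25, 27) = 27
Free float = ES(successor) - EF(current) = 27 - 25 = 2

2


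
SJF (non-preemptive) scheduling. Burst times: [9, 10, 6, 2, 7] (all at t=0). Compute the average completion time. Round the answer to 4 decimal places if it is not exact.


SJF order (ascending): [2, 6, 7, 9, 10]
Completion times:
  Job 1: burst=2, C=2
  Job 2: burst=6, C=8
  Job 3: burst=7, C=15
  Job 4: burst=9, C=24
  Job 5: burst=10, C=34
Average completion = 83/5 = 16.6

16.6


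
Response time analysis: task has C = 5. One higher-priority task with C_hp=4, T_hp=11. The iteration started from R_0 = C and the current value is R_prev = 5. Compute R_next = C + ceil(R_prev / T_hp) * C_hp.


R_next = C + ceil(R_prev / T_hp) * C_hp
ceil(5 / 11) = ceil(0.4545) = 1
Interference = 1 * 4 = 4
R_next = 5 + 4 = 9

9


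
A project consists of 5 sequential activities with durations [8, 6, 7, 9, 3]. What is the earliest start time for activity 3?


Activity 3 starts after activities 1 through 2 complete.
Predecessor durations: [8, 6]
ES = 8 + 6 = 14

14


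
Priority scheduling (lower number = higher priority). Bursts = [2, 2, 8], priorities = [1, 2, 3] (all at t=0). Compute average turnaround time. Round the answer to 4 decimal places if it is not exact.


Sort by priority (ascending = highest first):
Order: [(1, 2), (2, 2), (3, 8)]
Completion times:
  Priority 1, burst=2, C=2
  Priority 2, burst=2, C=4
  Priority 3, burst=8, C=12
Average turnaround = 18/3 = 6.0

6.0


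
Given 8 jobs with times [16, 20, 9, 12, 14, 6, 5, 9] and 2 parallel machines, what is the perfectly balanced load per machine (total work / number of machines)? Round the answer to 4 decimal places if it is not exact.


Total processing time = 16 + 20 + 9 + 12 + 14 + 6 + 5 + 9 = 91
Number of machines = 2
Ideal balanced load = 91 / 2 = 45.5

45.5


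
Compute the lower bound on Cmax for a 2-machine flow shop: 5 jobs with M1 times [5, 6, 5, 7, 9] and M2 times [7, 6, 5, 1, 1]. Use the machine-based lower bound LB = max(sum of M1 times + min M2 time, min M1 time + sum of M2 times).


LB1 = sum(M1 times) + min(M2 times) = 32 + 1 = 33
LB2 = min(M1 times) + sum(M2 times) = 5 + 20 = 25
Lower bound = max(LB1, LB2) = max(33, 25) = 33

33


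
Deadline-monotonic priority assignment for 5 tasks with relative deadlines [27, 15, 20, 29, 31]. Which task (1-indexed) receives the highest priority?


Sort tasks by relative deadline (ascending):
  Task 2: deadline = 15
  Task 3: deadline = 20
  Task 1: deadline = 27
  Task 4: deadline = 29
  Task 5: deadline = 31
Priority order (highest first): [2, 3, 1, 4, 5]
Highest priority task = 2

2


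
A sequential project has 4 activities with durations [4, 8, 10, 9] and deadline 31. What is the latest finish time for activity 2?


LF(activity 2) = deadline - sum of successor durations
Successors: activities 3 through 4 with durations [10, 9]
Sum of successor durations = 19
LF = 31 - 19 = 12

12


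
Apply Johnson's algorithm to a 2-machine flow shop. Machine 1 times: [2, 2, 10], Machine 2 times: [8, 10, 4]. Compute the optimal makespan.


Apply Johnson's rule:
  Group 1 (a <= b): [(1, 2, 8), (2, 2, 10)]
  Group 2 (a > b): [(3, 10, 4)]
Optimal job order: [1, 2, 3]
Schedule:
  Job 1: M1 done at 2, M2 done at 10
  Job 2: M1 done at 4, M2 done at 20
  Job 3: M1 done at 14, M2 done at 24
Makespan = 24

24


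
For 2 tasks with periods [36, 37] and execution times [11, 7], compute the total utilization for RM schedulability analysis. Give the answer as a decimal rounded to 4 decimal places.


Compute individual utilizations (exact fractions):
  Task 1: C/T = 11/36 (approx. 0.3056)
  Task 2: C/T = 7/37 (approx. 0.1892)
Total utilization U = 11/36 + 7/37 = 659/1332
Rounded to 4 decimal places: U = 0.4947
RM (Liu & Layland) bound for 2 tasks = 0.828427; compare with U = 659/1332 (approx. 0.494745)
U <= bound, so schedulable by RM sufficient condition.

0.4947


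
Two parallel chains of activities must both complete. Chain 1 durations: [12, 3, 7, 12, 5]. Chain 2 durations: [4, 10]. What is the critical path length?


Path A total = 12 + 3 + 7 + 12 + 5 = 39
Path B total = 4 + 10 = 14
Critical path = longest path = max(39, 14) = 39

39


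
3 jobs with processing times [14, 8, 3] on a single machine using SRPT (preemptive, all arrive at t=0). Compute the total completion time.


Since all jobs arrive at t=0, SRPT equals SPT ordering.
SPT order: [3, 8, 14]
Completion times:
  Job 1: p=3, C=3
  Job 2: p=8, C=11
  Job 3: p=14, C=25
Total completion time = 3 + 11 + 25 = 39

39


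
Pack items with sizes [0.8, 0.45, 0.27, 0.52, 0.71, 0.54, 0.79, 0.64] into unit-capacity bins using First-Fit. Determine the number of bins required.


Place items sequentially using First-Fit:
  Item 0.8 -> new Bin 1
  Item 0.45 -> new Bin 2
  Item 0.27 -> Bin 2 (now 0.72)
  Item 0.52 -> new Bin 3
  Item 0.71 -> new Bin 4
  Item 0.54 -> new Bin 5
  Item 0.79 -> new Bin 6
  Item 0.64 -> new Bin 7
Total bins used = 7

7


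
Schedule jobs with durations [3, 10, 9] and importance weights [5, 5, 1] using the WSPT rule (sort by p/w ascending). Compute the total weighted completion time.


Compute p/w ratios and sort ascending (WSPT): [(3, 5), (10, 5), (9, 1)]
Compute weighted completion times:
  Job (p=3,w=5): C=3, w*C=5*3=15
  Job (p=10,w=5): C=13, w*C=5*13=65
  Job (p=9,w=1): C=22, w*C=1*22=22
Total weighted completion time = 102

102


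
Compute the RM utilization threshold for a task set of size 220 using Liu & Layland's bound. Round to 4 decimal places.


Compute 2^(1/220) = 1.0031556376
Subtract 1: 1.0031556376 - 1 = 0.0031556376
Multiply by n: 220 * 0.0031556376 = 0.6942402720
Round to 4 dp: 0.6942

0.6942


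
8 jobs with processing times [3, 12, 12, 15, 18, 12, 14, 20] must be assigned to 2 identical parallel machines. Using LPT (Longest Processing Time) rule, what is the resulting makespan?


Sort jobs in decreasing order (LPT): [20, 18, 15, 14, 12, 12, 12, 3]
Assign each job to the least loaded machine:
  Machine 1: jobs [20, 14, 12, 3], load = 49
  Machine 2: jobs [18, 15, 12, 12], load = 57
Makespan = max load = 57

57


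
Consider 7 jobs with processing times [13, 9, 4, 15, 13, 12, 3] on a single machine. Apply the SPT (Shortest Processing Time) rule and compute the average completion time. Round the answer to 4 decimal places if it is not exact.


Sort jobs by processing time (SPT order): [3, 4, 9, 12, 13, 13, 15]
Compute completion times sequentially:
  Job 1: processing = 3, completes at 3
  Job 2: processing = 4, completes at 7
  Job 3: processing = 9, completes at 16
  Job 4: processing = 12, completes at 28
  Job 5: processing = 13, completes at 41
  Job 6: processing = 13, completes at 54
  Job 7: processing = 15, completes at 69
Sum of completion times = 218
Average completion time = 218/7 = 31.1429

31.1429


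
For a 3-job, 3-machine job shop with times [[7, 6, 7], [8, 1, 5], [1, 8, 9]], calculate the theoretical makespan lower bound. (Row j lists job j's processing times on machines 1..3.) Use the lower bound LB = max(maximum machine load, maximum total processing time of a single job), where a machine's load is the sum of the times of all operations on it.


Machine loads:
  Machine 1: 7 + 8 + 1 = 16
  Machine 2: 6 + 1 + 8 = 15
  Machine 3: 7 + 5 + 9 = 21
Max machine load = 21
Job totals:
  Job 1: 20
  Job 2: 14
  Job 3: 18
Max job total = 20
Lower bound = max(21, 20) = 21

21


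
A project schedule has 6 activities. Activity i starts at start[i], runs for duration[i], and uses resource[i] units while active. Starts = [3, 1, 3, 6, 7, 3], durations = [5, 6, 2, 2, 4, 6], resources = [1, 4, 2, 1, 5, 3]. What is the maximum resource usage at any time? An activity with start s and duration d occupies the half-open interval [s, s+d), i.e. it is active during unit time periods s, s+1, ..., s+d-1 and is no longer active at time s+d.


Each activity i is active on [start_i, start_i + duration_i).
Compute total resource usage per time slot:
  t=0: active resources = [], total = 0
  t=1: active resources = [4], total = 4
  t=2: active resources = [4], total = 4
  t=3: active resources = [1, 4, 2, 3], total = 10
  t=4: active resources = [1, 4, 2, 3], total = 10
  t=5: active resources = [1, 4, 3], total = 8
  t=6: active resources = [1, 4, 1, 3], total = 9
  t=7: active resources = [1, 1, 5, 3], total = 10
  t=8: active resources = [5, 3], total = 8
  t=9: active resources = [5], total = 5
  t=10: active resources = [5], total = 5
Peak resource demand = 10

10


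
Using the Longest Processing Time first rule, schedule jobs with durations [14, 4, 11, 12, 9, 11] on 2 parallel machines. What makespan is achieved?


Sort jobs in decreasing order (LPT): [14, 12, 11, 11, 9, 4]
Assign each job to the least loaded machine:
  Machine 1: jobs [14, 11, 4], load = 29
  Machine 2: jobs [12, 11, 9], load = 32
Makespan = max load = 32

32


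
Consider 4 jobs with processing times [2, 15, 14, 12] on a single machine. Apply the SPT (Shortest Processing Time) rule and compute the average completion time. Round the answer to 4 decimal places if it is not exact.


Sort jobs by processing time (SPT order): [2, 12, 14, 15]
Compute completion times sequentially:
  Job 1: processing = 2, completes at 2
  Job 2: processing = 12, completes at 14
  Job 3: processing = 14, completes at 28
  Job 4: processing = 15, completes at 43
Sum of completion times = 87
Average completion time = 87/4 = 21.75

21.75


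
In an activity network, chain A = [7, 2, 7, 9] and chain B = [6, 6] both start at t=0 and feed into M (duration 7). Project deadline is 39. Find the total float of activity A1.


Forward pass: ES(A1) = sum of predecessors on chain A = 0
EF = ES + duration = 0 + 7 = 7
Backward pass: LF(M) = deadline = 39; LS(M) = 39 - 7 = 32
LF(A1) = LS(M) - sum(successors on chain A) = 32 - 18 = 14
LS = LF - duration = 14 - 7 = 7
Total float = LS - ES = 7 - 0 = 7

7


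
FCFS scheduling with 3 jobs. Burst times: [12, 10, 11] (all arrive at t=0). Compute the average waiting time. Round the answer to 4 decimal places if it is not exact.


FCFS order (as given): [12, 10, 11]
Waiting times:
  Job 1: wait = 0
  Job 2: wait = 12
  Job 3: wait = 22
Sum of waiting times = 34
Average waiting time = 34/3 = 11.3333

11.3333


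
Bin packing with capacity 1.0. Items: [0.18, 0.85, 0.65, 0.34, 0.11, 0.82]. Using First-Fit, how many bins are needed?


Place items sequentially using First-Fit:
  Item 0.18 -> new Bin 1
  Item 0.85 -> new Bin 2
  Item 0.65 -> Bin 1 (now 0.83)
  Item 0.34 -> new Bin 3
  Item 0.11 -> Bin 1 (now 0.94)
  Item 0.82 -> new Bin 4
Total bins used = 4

4


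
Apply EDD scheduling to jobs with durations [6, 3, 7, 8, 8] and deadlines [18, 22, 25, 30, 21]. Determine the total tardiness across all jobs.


Sort by due date (EDD order): [(6, 18), (8, 21), (3, 22), (7, 25), (8, 30)]
Compute completion times and tardiness:
  Job 1: p=6, d=18, C=6, tardiness=max(0,6-18)=0
  Job 2: p=8, d=21, C=14, tardiness=max(0,14-21)=0
  Job 3: p=3, d=22, C=17, tardiness=max(0,17-22)=0
  Job 4: p=7, d=25, C=24, tardiness=max(0,24-25)=0
  Job 5: p=8, d=30, C=32, tardiness=max(0,32-30)=2
Total tardiness = 2

2


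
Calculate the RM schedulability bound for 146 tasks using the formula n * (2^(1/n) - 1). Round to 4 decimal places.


Compute 2^(1/146) = 1.0047588711
Subtract 1: 1.0047588711 - 1 = 0.0047588711
Multiply by n: 146 * 0.0047588711 = 0.6947951806
Round to 4 dp: 0.6948

0.6948


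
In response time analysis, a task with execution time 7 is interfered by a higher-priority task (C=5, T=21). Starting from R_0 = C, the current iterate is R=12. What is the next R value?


R_next = C + ceil(R_prev / T_hp) * C_hp
ceil(12 / 21) = ceil(0.5714) = 1
Interference = 1 * 5 = 5
R_next = 7 + 5 = 12
R_next = R_prev, so the iteration has converged (response time = 12).

12


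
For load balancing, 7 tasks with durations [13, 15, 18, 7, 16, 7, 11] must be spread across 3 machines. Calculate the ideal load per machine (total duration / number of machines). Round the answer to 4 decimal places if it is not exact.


Total processing time = 13 + 15 + 18 + 7 + 16 + 7 + 11 = 87
Number of machines = 3
Ideal balanced load = 87 / 3 = 29.0

29.0


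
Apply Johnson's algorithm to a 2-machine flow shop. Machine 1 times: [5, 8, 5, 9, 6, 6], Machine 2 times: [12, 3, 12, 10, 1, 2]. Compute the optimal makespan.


Apply Johnson's rule:
  Group 1 (a <= b): [(1, 5, 12), (3, 5, 12), (4, 9, 10)]
  Group 2 (a > b): [(2, 8, 3), (6, 6, 2), (5, 6, 1)]
Optimal job order: [1, 3, 4, 2, 6, 5]
Schedule:
  Job 1: M1 done at 5, M2 done at 17
  Job 3: M1 done at 10, M2 done at 29
  Job 4: M1 done at 19, M2 done at 39
  Job 2: M1 done at 27, M2 done at 42
  Job 6: M1 done at 33, M2 done at 44
  Job 5: M1 done at 39, M2 done at 45
Makespan = 45

45


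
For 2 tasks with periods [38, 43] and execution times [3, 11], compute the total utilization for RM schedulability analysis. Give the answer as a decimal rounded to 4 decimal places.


Compute individual utilizations (exact fractions):
  Task 1: C/T = 3/38 (approx. 0.0789)
  Task 2: C/T = 11/43 (approx. 0.2558)
Total utilization U = 3/38 + 11/43 = 547/1634
Rounded to 4 decimal places: U = 0.3348
RM (Liu & Layland) bound for 2 tasks = 0.828427; compare with U = 547/1634 (approx. 0.334761)
U <= bound, so schedulable by RM sufficient condition.

0.3348


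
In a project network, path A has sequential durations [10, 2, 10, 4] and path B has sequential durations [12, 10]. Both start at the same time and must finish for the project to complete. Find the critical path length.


Path A total = 10 + 2 + 10 + 4 = 26
Path B total = 12 + 10 = 22
Critical path = longest path = max(26, 22) = 26

26


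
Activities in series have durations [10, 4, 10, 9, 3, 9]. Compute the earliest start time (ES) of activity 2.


Activity 2 starts after activities 1 through 1 complete.
Predecessor durations: [10]
ES = 10 = 10

10


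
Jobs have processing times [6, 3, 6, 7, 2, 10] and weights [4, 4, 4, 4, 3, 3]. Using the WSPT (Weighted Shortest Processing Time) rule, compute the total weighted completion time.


Compute p/w ratios and sort ascending (WSPT): [(2, 3), (3, 4), (6, 4), (6, 4), (7, 4), (10, 3)]
Compute weighted completion times:
  Job (p=2,w=3): C=2, w*C=3*2=6
  Job (p=3,w=4): C=5, w*C=4*5=20
  Job (p=6,w=4): C=11, w*C=4*11=44
  Job (p=6,w=4): C=17, w*C=4*17=68
  Job (p=7,w=4): C=24, w*C=4*24=96
  Job (p=10,w=3): C=34, w*C=3*34=102
Total weighted completion time = 336

336


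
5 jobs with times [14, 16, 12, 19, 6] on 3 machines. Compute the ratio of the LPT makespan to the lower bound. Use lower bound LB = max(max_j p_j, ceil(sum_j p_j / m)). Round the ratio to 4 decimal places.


LPT order: [19, 16, 14, 12, 6]
Machine loads after assignment: [19, 22, 26]
LPT makespan = 26
Lower bound = max(max_job, ceil(total/3)) = max(19, 23) = 23
Ratio = 26 / 23 = 1.1304

1.1304


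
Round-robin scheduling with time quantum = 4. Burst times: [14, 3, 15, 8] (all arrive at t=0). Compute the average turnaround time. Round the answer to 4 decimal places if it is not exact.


Time quantum = 4
Execution trace:
  J1 runs 4 units, time = 4
  J2 runs 3 units, time = 7
  J3 runs 4 units, time = 11
  J4 runs 4 units, time = 15
  J1 runs 4 units, time = 19
  J3 runs 4 units, time = 23
  J4 runs 4 units, time = 27
  J1 runs 4 units, time = 31
  J3 runs 4 units, time = 35
  J1 runs 2 units, time = 37
  J3 runs 3 units, time = 40
Finish times: [37, 7, 40, 27]
Average turnaround = 111/4 = 27.75

27.75


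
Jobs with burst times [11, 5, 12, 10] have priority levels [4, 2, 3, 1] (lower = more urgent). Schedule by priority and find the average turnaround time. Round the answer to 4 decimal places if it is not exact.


Sort by priority (ascending = highest first):
Order: [(1, 10), (2, 5), (3, 12), (4, 11)]
Completion times:
  Priority 1, burst=10, C=10
  Priority 2, burst=5, C=15
  Priority 3, burst=12, C=27
  Priority 4, burst=11, C=38
Average turnaround = 90/4 = 22.5

22.5


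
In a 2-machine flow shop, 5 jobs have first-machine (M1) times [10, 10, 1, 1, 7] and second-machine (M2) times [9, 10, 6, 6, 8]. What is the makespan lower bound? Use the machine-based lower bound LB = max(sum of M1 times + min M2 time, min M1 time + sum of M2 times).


LB1 = sum(M1 times) + min(M2 times) = 29 + 6 = 35
LB2 = min(M1 times) + sum(M2 times) = 1 + 39 = 40
Lower bound = max(LB1, LB2) = max(35, 40) = 40

40


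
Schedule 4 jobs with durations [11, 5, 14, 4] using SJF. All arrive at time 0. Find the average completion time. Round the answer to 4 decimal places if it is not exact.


SJF order (ascending): [4, 5, 11, 14]
Completion times:
  Job 1: burst=4, C=4
  Job 2: burst=5, C=9
  Job 3: burst=11, C=20
  Job 4: burst=14, C=34
Average completion = 67/4 = 16.75

16.75


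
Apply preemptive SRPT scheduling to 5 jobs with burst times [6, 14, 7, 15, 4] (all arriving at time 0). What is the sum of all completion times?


Since all jobs arrive at t=0, SRPT equals SPT ordering.
SPT order: [4, 6, 7, 14, 15]
Completion times:
  Job 1: p=4, C=4
  Job 2: p=6, C=10
  Job 3: p=7, C=17
  Job 4: p=14, C=31
  Job 5: p=15, C=46
Total completion time = 4 + 10 + 17 + 31 + 46 = 108

108


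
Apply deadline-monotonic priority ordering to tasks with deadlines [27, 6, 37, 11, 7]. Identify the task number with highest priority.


Sort tasks by relative deadline (ascending):
  Task 2: deadline = 6
  Task 5: deadline = 7
  Task 4: deadline = 11
  Task 1: deadline = 27
  Task 3: deadline = 37
Priority order (highest first): [2, 5, 4, 1, 3]
Highest priority task = 2

2


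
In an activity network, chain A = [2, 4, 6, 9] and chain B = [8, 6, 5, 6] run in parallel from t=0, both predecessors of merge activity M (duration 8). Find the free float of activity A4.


ES(A4) = sum of predecessors on chain A = 12
EF(A4) = ES + duration = 12 + 9 = 21
Successor of A4 is M. ES(M) = max(sum(A), sum(B)) = max(21, 25) = 25
Free float = ES(successor) - EF(current) = 25 - 21 = 4

4


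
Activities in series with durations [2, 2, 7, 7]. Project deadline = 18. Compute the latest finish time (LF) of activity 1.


LF(activity 1) = deadline - sum of successor durations
Successors: activities 2 through 4 with durations [2, 7, 7]
Sum of successor durations = 16
LF = 18 - 16 = 2

2


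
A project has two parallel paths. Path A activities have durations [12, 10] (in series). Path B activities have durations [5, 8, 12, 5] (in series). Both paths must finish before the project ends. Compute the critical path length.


Path A total = 12 + 10 = 22
Path B total = 5 + 8 + 12 + 5 = 30
Critical path = longest path = max(22, 30) = 30

30


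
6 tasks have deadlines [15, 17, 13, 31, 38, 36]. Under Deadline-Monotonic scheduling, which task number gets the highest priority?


Sort tasks by relative deadline (ascending):
  Task 3: deadline = 13
  Task 1: deadline = 15
  Task 2: deadline = 17
  Task 4: deadline = 31
  Task 6: deadline = 36
  Task 5: deadline = 38
Priority order (highest first): [3, 1, 2, 4, 6, 5]
Highest priority task = 3

3


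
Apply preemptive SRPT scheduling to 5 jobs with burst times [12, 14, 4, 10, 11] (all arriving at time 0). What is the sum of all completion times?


Since all jobs arrive at t=0, SRPT equals SPT ordering.
SPT order: [4, 10, 11, 12, 14]
Completion times:
  Job 1: p=4, C=4
  Job 2: p=10, C=14
  Job 3: p=11, C=25
  Job 4: p=12, C=37
  Job 5: p=14, C=51
Total completion time = 4 + 14 + 25 + 37 + 51 = 131

131


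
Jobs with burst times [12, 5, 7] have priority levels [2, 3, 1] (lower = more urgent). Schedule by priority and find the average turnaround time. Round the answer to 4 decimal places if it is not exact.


Sort by priority (ascending = highest first):
Order: [(1, 7), (2, 12), (3, 5)]
Completion times:
  Priority 1, burst=7, C=7
  Priority 2, burst=12, C=19
  Priority 3, burst=5, C=24
Average turnaround = 50/3 = 16.6667

16.6667


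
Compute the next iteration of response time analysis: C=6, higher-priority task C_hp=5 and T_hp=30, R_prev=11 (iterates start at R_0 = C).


R_next = C + ceil(R_prev / T_hp) * C_hp
ceil(11 / 30) = ceil(0.3667) = 1
Interference = 1 * 5 = 5
R_next = 6 + 5 = 11
R_next = R_prev, so the iteration has converged (response time = 11).

11


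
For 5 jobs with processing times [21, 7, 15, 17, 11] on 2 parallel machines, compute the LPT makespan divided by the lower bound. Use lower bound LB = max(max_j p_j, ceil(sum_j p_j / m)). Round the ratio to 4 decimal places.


LPT order: [21, 17, 15, 11, 7]
Machine loads after assignment: [39, 32]
LPT makespan = 39
Lower bound = max(max_job, ceil(total/2)) = max(21, 36) = 36
Ratio = 39 / 36 = 1.0833

1.0833


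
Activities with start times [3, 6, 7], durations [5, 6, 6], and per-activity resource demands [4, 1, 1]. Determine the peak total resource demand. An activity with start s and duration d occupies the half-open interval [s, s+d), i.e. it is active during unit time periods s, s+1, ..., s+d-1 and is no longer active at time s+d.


Each activity i is active on [start_i, start_i + duration_i).
Compute total resource usage per time slot:
  t=0: active resources = [], total = 0
  t=1: active resources = [], total = 0
  t=2: active resources = [], total = 0
  t=3: active resources = [4], total = 4
  t=4: active resources = [4], total = 4
  t=5: active resources = [4], total = 4
  t=6: active resources = [4, 1], total = 5
  t=7: active resources = [4, 1, 1], total = 6
  t=8: active resources = [1, 1], total = 2
  t=9: active resources = [1, 1], total = 2
  t=10: active resources = [1, 1], total = 2
  t=11: active resources = [1, 1], total = 2
  t=12: active resources = [1], total = 1
Peak resource demand = 6

6


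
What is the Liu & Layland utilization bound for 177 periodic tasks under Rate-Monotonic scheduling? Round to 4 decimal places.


Compute 2^(1/177) = 1.0039237636
Subtract 1: 1.0039237636 - 1 = 0.0039237636
Multiply by n: 177 * 0.0039237636 = 0.6945061572
Round to 4 dp: 0.6945

0.6945


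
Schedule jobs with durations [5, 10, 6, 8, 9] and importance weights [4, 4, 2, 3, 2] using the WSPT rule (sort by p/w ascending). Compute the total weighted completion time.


Compute p/w ratios and sort ascending (WSPT): [(5, 4), (10, 4), (8, 3), (6, 2), (9, 2)]
Compute weighted completion times:
  Job (p=5,w=4): C=5, w*C=4*5=20
  Job (p=10,w=4): C=15, w*C=4*15=60
  Job (p=8,w=3): C=23, w*C=3*23=69
  Job (p=6,w=2): C=29, w*C=2*29=58
  Job (p=9,w=2): C=38, w*C=2*38=76
Total weighted completion time = 283

283
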